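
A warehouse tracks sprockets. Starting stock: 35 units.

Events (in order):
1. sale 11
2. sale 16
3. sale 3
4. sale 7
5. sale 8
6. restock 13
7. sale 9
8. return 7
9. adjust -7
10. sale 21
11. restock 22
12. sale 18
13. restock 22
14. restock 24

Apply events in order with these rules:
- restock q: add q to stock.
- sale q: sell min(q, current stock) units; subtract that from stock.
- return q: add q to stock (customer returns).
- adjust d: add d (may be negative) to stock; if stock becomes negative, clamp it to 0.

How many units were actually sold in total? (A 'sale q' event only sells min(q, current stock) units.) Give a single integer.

Answer: 66

Derivation:
Processing events:
Start: stock = 35
  Event 1 (sale 11): sell min(11,35)=11. stock: 35 - 11 = 24. total_sold = 11
  Event 2 (sale 16): sell min(16,24)=16. stock: 24 - 16 = 8. total_sold = 27
  Event 3 (sale 3): sell min(3,8)=3. stock: 8 - 3 = 5. total_sold = 30
  Event 4 (sale 7): sell min(7,5)=5. stock: 5 - 5 = 0. total_sold = 35
  Event 5 (sale 8): sell min(8,0)=0. stock: 0 - 0 = 0. total_sold = 35
  Event 6 (restock 13): 0 + 13 = 13
  Event 7 (sale 9): sell min(9,13)=9. stock: 13 - 9 = 4. total_sold = 44
  Event 8 (return 7): 4 + 7 = 11
  Event 9 (adjust -7): 11 + -7 = 4
  Event 10 (sale 21): sell min(21,4)=4. stock: 4 - 4 = 0. total_sold = 48
  Event 11 (restock 22): 0 + 22 = 22
  Event 12 (sale 18): sell min(18,22)=18. stock: 22 - 18 = 4. total_sold = 66
  Event 13 (restock 22): 4 + 22 = 26
  Event 14 (restock 24): 26 + 24 = 50
Final: stock = 50, total_sold = 66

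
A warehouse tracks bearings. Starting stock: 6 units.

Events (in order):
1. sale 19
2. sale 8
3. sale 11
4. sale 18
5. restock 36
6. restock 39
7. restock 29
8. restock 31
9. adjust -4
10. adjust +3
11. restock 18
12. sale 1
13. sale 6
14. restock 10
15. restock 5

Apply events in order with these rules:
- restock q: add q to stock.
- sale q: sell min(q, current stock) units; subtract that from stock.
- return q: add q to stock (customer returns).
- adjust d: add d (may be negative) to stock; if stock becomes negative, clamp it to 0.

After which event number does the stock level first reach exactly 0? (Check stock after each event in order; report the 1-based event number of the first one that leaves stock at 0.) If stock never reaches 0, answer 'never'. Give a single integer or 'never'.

Processing events:
Start: stock = 6
  Event 1 (sale 19): sell min(19,6)=6. stock: 6 - 6 = 0. total_sold = 6
  Event 2 (sale 8): sell min(8,0)=0. stock: 0 - 0 = 0. total_sold = 6
  Event 3 (sale 11): sell min(11,0)=0. stock: 0 - 0 = 0. total_sold = 6
  Event 4 (sale 18): sell min(18,0)=0. stock: 0 - 0 = 0. total_sold = 6
  Event 5 (restock 36): 0 + 36 = 36
  Event 6 (restock 39): 36 + 39 = 75
  Event 7 (restock 29): 75 + 29 = 104
  Event 8 (restock 31): 104 + 31 = 135
  Event 9 (adjust -4): 135 + -4 = 131
  Event 10 (adjust +3): 131 + 3 = 134
  Event 11 (restock 18): 134 + 18 = 152
  Event 12 (sale 1): sell min(1,152)=1. stock: 152 - 1 = 151. total_sold = 7
  Event 13 (sale 6): sell min(6,151)=6. stock: 151 - 6 = 145. total_sold = 13
  Event 14 (restock 10): 145 + 10 = 155
  Event 15 (restock 5): 155 + 5 = 160
Final: stock = 160, total_sold = 13

First zero at event 1.

Answer: 1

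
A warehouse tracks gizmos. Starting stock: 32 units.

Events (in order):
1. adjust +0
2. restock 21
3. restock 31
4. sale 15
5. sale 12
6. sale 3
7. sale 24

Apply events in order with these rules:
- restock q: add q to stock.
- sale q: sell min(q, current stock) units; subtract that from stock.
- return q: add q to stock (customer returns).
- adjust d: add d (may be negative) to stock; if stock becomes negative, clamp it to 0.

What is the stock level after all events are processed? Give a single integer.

Answer: 30

Derivation:
Processing events:
Start: stock = 32
  Event 1 (adjust +0): 32 + 0 = 32
  Event 2 (restock 21): 32 + 21 = 53
  Event 3 (restock 31): 53 + 31 = 84
  Event 4 (sale 15): sell min(15,84)=15. stock: 84 - 15 = 69. total_sold = 15
  Event 5 (sale 12): sell min(12,69)=12. stock: 69 - 12 = 57. total_sold = 27
  Event 6 (sale 3): sell min(3,57)=3. stock: 57 - 3 = 54. total_sold = 30
  Event 7 (sale 24): sell min(24,54)=24. stock: 54 - 24 = 30. total_sold = 54
Final: stock = 30, total_sold = 54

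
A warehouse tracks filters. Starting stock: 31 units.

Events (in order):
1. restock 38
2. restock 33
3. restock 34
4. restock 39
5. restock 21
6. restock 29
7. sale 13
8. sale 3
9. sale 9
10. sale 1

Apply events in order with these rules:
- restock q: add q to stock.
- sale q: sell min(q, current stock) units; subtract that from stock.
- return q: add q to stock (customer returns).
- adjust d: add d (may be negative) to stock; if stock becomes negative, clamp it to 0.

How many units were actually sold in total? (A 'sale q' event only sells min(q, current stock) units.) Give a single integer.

Processing events:
Start: stock = 31
  Event 1 (restock 38): 31 + 38 = 69
  Event 2 (restock 33): 69 + 33 = 102
  Event 3 (restock 34): 102 + 34 = 136
  Event 4 (restock 39): 136 + 39 = 175
  Event 5 (restock 21): 175 + 21 = 196
  Event 6 (restock 29): 196 + 29 = 225
  Event 7 (sale 13): sell min(13,225)=13. stock: 225 - 13 = 212. total_sold = 13
  Event 8 (sale 3): sell min(3,212)=3. stock: 212 - 3 = 209. total_sold = 16
  Event 9 (sale 9): sell min(9,209)=9. stock: 209 - 9 = 200. total_sold = 25
  Event 10 (sale 1): sell min(1,200)=1. stock: 200 - 1 = 199. total_sold = 26
Final: stock = 199, total_sold = 26

Answer: 26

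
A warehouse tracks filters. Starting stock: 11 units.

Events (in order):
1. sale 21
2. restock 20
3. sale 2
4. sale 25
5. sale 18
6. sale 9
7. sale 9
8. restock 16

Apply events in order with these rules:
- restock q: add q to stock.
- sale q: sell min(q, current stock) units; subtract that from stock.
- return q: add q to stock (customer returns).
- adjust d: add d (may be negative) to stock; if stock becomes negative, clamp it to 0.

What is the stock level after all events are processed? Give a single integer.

Answer: 16

Derivation:
Processing events:
Start: stock = 11
  Event 1 (sale 21): sell min(21,11)=11. stock: 11 - 11 = 0. total_sold = 11
  Event 2 (restock 20): 0 + 20 = 20
  Event 3 (sale 2): sell min(2,20)=2. stock: 20 - 2 = 18. total_sold = 13
  Event 4 (sale 25): sell min(25,18)=18. stock: 18 - 18 = 0. total_sold = 31
  Event 5 (sale 18): sell min(18,0)=0. stock: 0 - 0 = 0. total_sold = 31
  Event 6 (sale 9): sell min(9,0)=0. stock: 0 - 0 = 0. total_sold = 31
  Event 7 (sale 9): sell min(9,0)=0. stock: 0 - 0 = 0. total_sold = 31
  Event 8 (restock 16): 0 + 16 = 16
Final: stock = 16, total_sold = 31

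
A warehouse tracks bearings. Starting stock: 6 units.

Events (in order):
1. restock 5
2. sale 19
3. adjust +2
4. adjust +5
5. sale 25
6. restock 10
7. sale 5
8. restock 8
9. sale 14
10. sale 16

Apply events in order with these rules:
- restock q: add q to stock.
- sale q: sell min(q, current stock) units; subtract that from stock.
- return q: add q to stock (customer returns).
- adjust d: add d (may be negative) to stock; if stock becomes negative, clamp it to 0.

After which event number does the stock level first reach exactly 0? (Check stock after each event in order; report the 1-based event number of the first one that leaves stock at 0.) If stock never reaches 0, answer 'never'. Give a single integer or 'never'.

Processing events:
Start: stock = 6
  Event 1 (restock 5): 6 + 5 = 11
  Event 2 (sale 19): sell min(19,11)=11. stock: 11 - 11 = 0. total_sold = 11
  Event 3 (adjust +2): 0 + 2 = 2
  Event 4 (adjust +5): 2 + 5 = 7
  Event 5 (sale 25): sell min(25,7)=7. stock: 7 - 7 = 0. total_sold = 18
  Event 6 (restock 10): 0 + 10 = 10
  Event 7 (sale 5): sell min(5,10)=5. stock: 10 - 5 = 5. total_sold = 23
  Event 8 (restock 8): 5 + 8 = 13
  Event 9 (sale 14): sell min(14,13)=13. stock: 13 - 13 = 0. total_sold = 36
  Event 10 (sale 16): sell min(16,0)=0. stock: 0 - 0 = 0. total_sold = 36
Final: stock = 0, total_sold = 36

First zero at event 2.

Answer: 2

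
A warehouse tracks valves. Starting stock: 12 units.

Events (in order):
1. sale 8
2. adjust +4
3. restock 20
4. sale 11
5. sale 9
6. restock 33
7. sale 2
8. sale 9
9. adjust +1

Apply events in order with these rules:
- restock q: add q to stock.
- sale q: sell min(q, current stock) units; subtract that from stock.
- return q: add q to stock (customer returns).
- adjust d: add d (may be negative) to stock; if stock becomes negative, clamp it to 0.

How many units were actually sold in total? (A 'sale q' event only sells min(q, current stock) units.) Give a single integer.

Processing events:
Start: stock = 12
  Event 1 (sale 8): sell min(8,12)=8. stock: 12 - 8 = 4. total_sold = 8
  Event 2 (adjust +4): 4 + 4 = 8
  Event 3 (restock 20): 8 + 20 = 28
  Event 4 (sale 11): sell min(11,28)=11. stock: 28 - 11 = 17. total_sold = 19
  Event 5 (sale 9): sell min(9,17)=9. stock: 17 - 9 = 8. total_sold = 28
  Event 6 (restock 33): 8 + 33 = 41
  Event 7 (sale 2): sell min(2,41)=2. stock: 41 - 2 = 39. total_sold = 30
  Event 8 (sale 9): sell min(9,39)=9. stock: 39 - 9 = 30. total_sold = 39
  Event 9 (adjust +1): 30 + 1 = 31
Final: stock = 31, total_sold = 39

Answer: 39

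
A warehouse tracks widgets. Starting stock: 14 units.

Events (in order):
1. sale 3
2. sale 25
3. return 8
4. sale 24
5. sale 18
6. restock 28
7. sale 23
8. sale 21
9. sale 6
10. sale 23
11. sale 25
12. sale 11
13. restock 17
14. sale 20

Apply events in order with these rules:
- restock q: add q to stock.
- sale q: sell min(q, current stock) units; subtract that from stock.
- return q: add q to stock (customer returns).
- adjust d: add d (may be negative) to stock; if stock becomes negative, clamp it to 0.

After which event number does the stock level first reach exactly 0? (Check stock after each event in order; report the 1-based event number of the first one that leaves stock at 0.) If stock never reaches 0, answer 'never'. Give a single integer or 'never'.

Answer: 2

Derivation:
Processing events:
Start: stock = 14
  Event 1 (sale 3): sell min(3,14)=3. stock: 14 - 3 = 11. total_sold = 3
  Event 2 (sale 25): sell min(25,11)=11. stock: 11 - 11 = 0. total_sold = 14
  Event 3 (return 8): 0 + 8 = 8
  Event 4 (sale 24): sell min(24,8)=8. stock: 8 - 8 = 0. total_sold = 22
  Event 5 (sale 18): sell min(18,0)=0. stock: 0 - 0 = 0. total_sold = 22
  Event 6 (restock 28): 0 + 28 = 28
  Event 7 (sale 23): sell min(23,28)=23. stock: 28 - 23 = 5. total_sold = 45
  Event 8 (sale 21): sell min(21,5)=5. stock: 5 - 5 = 0. total_sold = 50
  Event 9 (sale 6): sell min(6,0)=0. stock: 0 - 0 = 0. total_sold = 50
  Event 10 (sale 23): sell min(23,0)=0. stock: 0 - 0 = 0. total_sold = 50
  Event 11 (sale 25): sell min(25,0)=0. stock: 0 - 0 = 0. total_sold = 50
  Event 12 (sale 11): sell min(11,0)=0. stock: 0 - 0 = 0. total_sold = 50
  Event 13 (restock 17): 0 + 17 = 17
  Event 14 (sale 20): sell min(20,17)=17. stock: 17 - 17 = 0. total_sold = 67
Final: stock = 0, total_sold = 67

First zero at event 2.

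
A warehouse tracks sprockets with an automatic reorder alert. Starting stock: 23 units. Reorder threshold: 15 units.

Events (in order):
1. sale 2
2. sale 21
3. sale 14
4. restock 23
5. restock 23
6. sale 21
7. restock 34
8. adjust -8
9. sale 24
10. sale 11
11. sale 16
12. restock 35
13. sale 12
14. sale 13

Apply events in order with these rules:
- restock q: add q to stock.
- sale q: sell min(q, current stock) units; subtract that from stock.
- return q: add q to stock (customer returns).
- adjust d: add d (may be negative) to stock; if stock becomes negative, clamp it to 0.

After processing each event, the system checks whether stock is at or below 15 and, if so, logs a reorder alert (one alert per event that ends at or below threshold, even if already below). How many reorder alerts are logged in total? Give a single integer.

Answer: 4

Derivation:
Processing events:
Start: stock = 23
  Event 1 (sale 2): sell min(2,23)=2. stock: 23 - 2 = 21. total_sold = 2
  Event 2 (sale 21): sell min(21,21)=21. stock: 21 - 21 = 0. total_sold = 23
  Event 3 (sale 14): sell min(14,0)=0. stock: 0 - 0 = 0. total_sold = 23
  Event 4 (restock 23): 0 + 23 = 23
  Event 5 (restock 23): 23 + 23 = 46
  Event 6 (sale 21): sell min(21,46)=21. stock: 46 - 21 = 25. total_sold = 44
  Event 7 (restock 34): 25 + 34 = 59
  Event 8 (adjust -8): 59 + -8 = 51
  Event 9 (sale 24): sell min(24,51)=24. stock: 51 - 24 = 27. total_sold = 68
  Event 10 (sale 11): sell min(11,27)=11. stock: 27 - 11 = 16. total_sold = 79
  Event 11 (sale 16): sell min(16,16)=16. stock: 16 - 16 = 0. total_sold = 95
  Event 12 (restock 35): 0 + 35 = 35
  Event 13 (sale 12): sell min(12,35)=12. stock: 35 - 12 = 23. total_sold = 107
  Event 14 (sale 13): sell min(13,23)=13. stock: 23 - 13 = 10. total_sold = 120
Final: stock = 10, total_sold = 120

Checking against threshold 15:
  After event 1: stock=21 > 15
  After event 2: stock=0 <= 15 -> ALERT
  After event 3: stock=0 <= 15 -> ALERT
  After event 4: stock=23 > 15
  After event 5: stock=46 > 15
  After event 6: stock=25 > 15
  After event 7: stock=59 > 15
  After event 8: stock=51 > 15
  After event 9: stock=27 > 15
  After event 10: stock=16 > 15
  After event 11: stock=0 <= 15 -> ALERT
  After event 12: stock=35 > 15
  After event 13: stock=23 > 15
  After event 14: stock=10 <= 15 -> ALERT
Alert events: [2, 3, 11, 14]. Count = 4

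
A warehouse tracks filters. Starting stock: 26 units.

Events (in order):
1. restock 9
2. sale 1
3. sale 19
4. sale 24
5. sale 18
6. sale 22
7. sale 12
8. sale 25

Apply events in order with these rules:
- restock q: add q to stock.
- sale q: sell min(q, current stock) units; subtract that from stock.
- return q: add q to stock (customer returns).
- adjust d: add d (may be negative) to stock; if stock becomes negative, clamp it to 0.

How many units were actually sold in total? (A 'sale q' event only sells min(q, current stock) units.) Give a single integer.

Processing events:
Start: stock = 26
  Event 1 (restock 9): 26 + 9 = 35
  Event 2 (sale 1): sell min(1,35)=1. stock: 35 - 1 = 34. total_sold = 1
  Event 3 (sale 19): sell min(19,34)=19. stock: 34 - 19 = 15. total_sold = 20
  Event 4 (sale 24): sell min(24,15)=15. stock: 15 - 15 = 0. total_sold = 35
  Event 5 (sale 18): sell min(18,0)=0. stock: 0 - 0 = 0. total_sold = 35
  Event 6 (sale 22): sell min(22,0)=0. stock: 0 - 0 = 0. total_sold = 35
  Event 7 (sale 12): sell min(12,0)=0. stock: 0 - 0 = 0. total_sold = 35
  Event 8 (sale 25): sell min(25,0)=0. stock: 0 - 0 = 0. total_sold = 35
Final: stock = 0, total_sold = 35

Answer: 35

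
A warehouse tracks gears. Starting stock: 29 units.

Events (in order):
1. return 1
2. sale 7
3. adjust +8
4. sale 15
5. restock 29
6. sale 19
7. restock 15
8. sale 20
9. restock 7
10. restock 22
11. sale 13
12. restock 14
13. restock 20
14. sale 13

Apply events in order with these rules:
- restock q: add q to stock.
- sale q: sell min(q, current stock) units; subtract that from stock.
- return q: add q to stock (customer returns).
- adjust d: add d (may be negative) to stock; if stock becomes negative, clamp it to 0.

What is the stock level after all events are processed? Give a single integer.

Processing events:
Start: stock = 29
  Event 1 (return 1): 29 + 1 = 30
  Event 2 (sale 7): sell min(7,30)=7. stock: 30 - 7 = 23. total_sold = 7
  Event 3 (adjust +8): 23 + 8 = 31
  Event 4 (sale 15): sell min(15,31)=15. stock: 31 - 15 = 16. total_sold = 22
  Event 5 (restock 29): 16 + 29 = 45
  Event 6 (sale 19): sell min(19,45)=19. stock: 45 - 19 = 26. total_sold = 41
  Event 7 (restock 15): 26 + 15 = 41
  Event 8 (sale 20): sell min(20,41)=20. stock: 41 - 20 = 21. total_sold = 61
  Event 9 (restock 7): 21 + 7 = 28
  Event 10 (restock 22): 28 + 22 = 50
  Event 11 (sale 13): sell min(13,50)=13. stock: 50 - 13 = 37. total_sold = 74
  Event 12 (restock 14): 37 + 14 = 51
  Event 13 (restock 20): 51 + 20 = 71
  Event 14 (sale 13): sell min(13,71)=13. stock: 71 - 13 = 58. total_sold = 87
Final: stock = 58, total_sold = 87

Answer: 58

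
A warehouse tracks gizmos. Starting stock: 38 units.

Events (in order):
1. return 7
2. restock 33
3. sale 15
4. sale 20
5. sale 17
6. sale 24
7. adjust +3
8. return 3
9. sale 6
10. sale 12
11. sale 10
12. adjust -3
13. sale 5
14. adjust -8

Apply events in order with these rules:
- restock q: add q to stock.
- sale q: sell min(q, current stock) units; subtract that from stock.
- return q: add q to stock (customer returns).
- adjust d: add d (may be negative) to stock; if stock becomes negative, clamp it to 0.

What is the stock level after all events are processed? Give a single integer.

Processing events:
Start: stock = 38
  Event 1 (return 7): 38 + 7 = 45
  Event 2 (restock 33): 45 + 33 = 78
  Event 3 (sale 15): sell min(15,78)=15. stock: 78 - 15 = 63. total_sold = 15
  Event 4 (sale 20): sell min(20,63)=20. stock: 63 - 20 = 43. total_sold = 35
  Event 5 (sale 17): sell min(17,43)=17. stock: 43 - 17 = 26. total_sold = 52
  Event 6 (sale 24): sell min(24,26)=24. stock: 26 - 24 = 2. total_sold = 76
  Event 7 (adjust +3): 2 + 3 = 5
  Event 8 (return 3): 5 + 3 = 8
  Event 9 (sale 6): sell min(6,8)=6. stock: 8 - 6 = 2. total_sold = 82
  Event 10 (sale 12): sell min(12,2)=2. stock: 2 - 2 = 0. total_sold = 84
  Event 11 (sale 10): sell min(10,0)=0. stock: 0 - 0 = 0. total_sold = 84
  Event 12 (adjust -3): 0 + -3 = 0 (clamped to 0)
  Event 13 (sale 5): sell min(5,0)=0. stock: 0 - 0 = 0. total_sold = 84
  Event 14 (adjust -8): 0 + -8 = 0 (clamped to 0)
Final: stock = 0, total_sold = 84

Answer: 0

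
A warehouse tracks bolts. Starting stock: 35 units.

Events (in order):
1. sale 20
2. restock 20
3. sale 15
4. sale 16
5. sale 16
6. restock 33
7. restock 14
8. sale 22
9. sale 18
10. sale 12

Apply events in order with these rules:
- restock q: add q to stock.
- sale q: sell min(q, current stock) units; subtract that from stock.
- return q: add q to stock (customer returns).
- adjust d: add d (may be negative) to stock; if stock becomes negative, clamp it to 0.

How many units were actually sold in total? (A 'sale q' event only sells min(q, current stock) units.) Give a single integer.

Processing events:
Start: stock = 35
  Event 1 (sale 20): sell min(20,35)=20. stock: 35 - 20 = 15. total_sold = 20
  Event 2 (restock 20): 15 + 20 = 35
  Event 3 (sale 15): sell min(15,35)=15. stock: 35 - 15 = 20. total_sold = 35
  Event 4 (sale 16): sell min(16,20)=16. stock: 20 - 16 = 4. total_sold = 51
  Event 5 (sale 16): sell min(16,4)=4. stock: 4 - 4 = 0. total_sold = 55
  Event 6 (restock 33): 0 + 33 = 33
  Event 7 (restock 14): 33 + 14 = 47
  Event 8 (sale 22): sell min(22,47)=22. stock: 47 - 22 = 25. total_sold = 77
  Event 9 (sale 18): sell min(18,25)=18. stock: 25 - 18 = 7. total_sold = 95
  Event 10 (sale 12): sell min(12,7)=7. stock: 7 - 7 = 0. total_sold = 102
Final: stock = 0, total_sold = 102

Answer: 102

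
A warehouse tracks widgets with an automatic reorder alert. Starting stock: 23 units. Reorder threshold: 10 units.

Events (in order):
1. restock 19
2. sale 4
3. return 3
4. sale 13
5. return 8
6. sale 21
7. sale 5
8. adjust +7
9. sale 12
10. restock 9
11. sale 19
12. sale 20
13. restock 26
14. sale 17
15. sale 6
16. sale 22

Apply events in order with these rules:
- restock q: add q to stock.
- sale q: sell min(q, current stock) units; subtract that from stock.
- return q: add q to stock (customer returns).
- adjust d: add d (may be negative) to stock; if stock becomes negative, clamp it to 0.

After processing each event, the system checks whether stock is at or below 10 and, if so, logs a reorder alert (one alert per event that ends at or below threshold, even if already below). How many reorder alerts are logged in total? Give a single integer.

Answer: 7

Derivation:
Processing events:
Start: stock = 23
  Event 1 (restock 19): 23 + 19 = 42
  Event 2 (sale 4): sell min(4,42)=4. stock: 42 - 4 = 38. total_sold = 4
  Event 3 (return 3): 38 + 3 = 41
  Event 4 (sale 13): sell min(13,41)=13. stock: 41 - 13 = 28. total_sold = 17
  Event 5 (return 8): 28 + 8 = 36
  Event 6 (sale 21): sell min(21,36)=21. stock: 36 - 21 = 15. total_sold = 38
  Event 7 (sale 5): sell min(5,15)=5. stock: 15 - 5 = 10. total_sold = 43
  Event 8 (adjust +7): 10 + 7 = 17
  Event 9 (sale 12): sell min(12,17)=12. stock: 17 - 12 = 5. total_sold = 55
  Event 10 (restock 9): 5 + 9 = 14
  Event 11 (sale 19): sell min(19,14)=14. stock: 14 - 14 = 0. total_sold = 69
  Event 12 (sale 20): sell min(20,0)=0. stock: 0 - 0 = 0. total_sold = 69
  Event 13 (restock 26): 0 + 26 = 26
  Event 14 (sale 17): sell min(17,26)=17. stock: 26 - 17 = 9. total_sold = 86
  Event 15 (sale 6): sell min(6,9)=6. stock: 9 - 6 = 3. total_sold = 92
  Event 16 (sale 22): sell min(22,3)=3. stock: 3 - 3 = 0. total_sold = 95
Final: stock = 0, total_sold = 95

Checking against threshold 10:
  After event 1: stock=42 > 10
  After event 2: stock=38 > 10
  After event 3: stock=41 > 10
  After event 4: stock=28 > 10
  After event 5: stock=36 > 10
  After event 6: stock=15 > 10
  After event 7: stock=10 <= 10 -> ALERT
  After event 8: stock=17 > 10
  After event 9: stock=5 <= 10 -> ALERT
  After event 10: stock=14 > 10
  After event 11: stock=0 <= 10 -> ALERT
  After event 12: stock=0 <= 10 -> ALERT
  After event 13: stock=26 > 10
  After event 14: stock=9 <= 10 -> ALERT
  After event 15: stock=3 <= 10 -> ALERT
  After event 16: stock=0 <= 10 -> ALERT
Alert events: [7, 9, 11, 12, 14, 15, 16]. Count = 7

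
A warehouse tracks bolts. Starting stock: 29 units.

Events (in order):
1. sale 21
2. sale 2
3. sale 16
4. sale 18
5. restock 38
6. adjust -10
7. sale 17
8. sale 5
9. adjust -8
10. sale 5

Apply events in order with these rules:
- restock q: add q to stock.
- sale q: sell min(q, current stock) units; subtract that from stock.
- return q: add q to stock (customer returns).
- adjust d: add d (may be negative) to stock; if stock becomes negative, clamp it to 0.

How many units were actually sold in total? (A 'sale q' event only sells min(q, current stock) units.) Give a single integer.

Answer: 51

Derivation:
Processing events:
Start: stock = 29
  Event 1 (sale 21): sell min(21,29)=21. stock: 29 - 21 = 8. total_sold = 21
  Event 2 (sale 2): sell min(2,8)=2. stock: 8 - 2 = 6. total_sold = 23
  Event 3 (sale 16): sell min(16,6)=6. stock: 6 - 6 = 0. total_sold = 29
  Event 4 (sale 18): sell min(18,0)=0. stock: 0 - 0 = 0. total_sold = 29
  Event 5 (restock 38): 0 + 38 = 38
  Event 6 (adjust -10): 38 + -10 = 28
  Event 7 (sale 17): sell min(17,28)=17. stock: 28 - 17 = 11. total_sold = 46
  Event 8 (sale 5): sell min(5,11)=5. stock: 11 - 5 = 6. total_sold = 51
  Event 9 (adjust -8): 6 + -8 = 0 (clamped to 0)
  Event 10 (sale 5): sell min(5,0)=0. stock: 0 - 0 = 0. total_sold = 51
Final: stock = 0, total_sold = 51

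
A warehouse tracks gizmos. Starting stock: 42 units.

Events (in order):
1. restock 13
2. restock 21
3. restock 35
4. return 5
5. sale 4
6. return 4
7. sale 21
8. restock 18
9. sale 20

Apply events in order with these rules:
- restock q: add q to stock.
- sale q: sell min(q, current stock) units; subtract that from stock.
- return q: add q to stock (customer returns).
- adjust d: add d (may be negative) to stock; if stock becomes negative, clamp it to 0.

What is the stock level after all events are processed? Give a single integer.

Answer: 93

Derivation:
Processing events:
Start: stock = 42
  Event 1 (restock 13): 42 + 13 = 55
  Event 2 (restock 21): 55 + 21 = 76
  Event 3 (restock 35): 76 + 35 = 111
  Event 4 (return 5): 111 + 5 = 116
  Event 5 (sale 4): sell min(4,116)=4. stock: 116 - 4 = 112. total_sold = 4
  Event 6 (return 4): 112 + 4 = 116
  Event 7 (sale 21): sell min(21,116)=21. stock: 116 - 21 = 95. total_sold = 25
  Event 8 (restock 18): 95 + 18 = 113
  Event 9 (sale 20): sell min(20,113)=20. stock: 113 - 20 = 93. total_sold = 45
Final: stock = 93, total_sold = 45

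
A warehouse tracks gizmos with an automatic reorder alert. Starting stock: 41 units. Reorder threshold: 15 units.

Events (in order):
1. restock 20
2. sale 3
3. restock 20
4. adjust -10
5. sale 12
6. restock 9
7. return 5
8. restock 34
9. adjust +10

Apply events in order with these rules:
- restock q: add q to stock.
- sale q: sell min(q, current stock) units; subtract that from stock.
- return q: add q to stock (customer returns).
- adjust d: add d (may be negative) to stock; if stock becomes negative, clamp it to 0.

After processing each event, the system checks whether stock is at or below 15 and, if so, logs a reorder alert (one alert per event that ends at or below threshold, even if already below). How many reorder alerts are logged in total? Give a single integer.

Answer: 0

Derivation:
Processing events:
Start: stock = 41
  Event 1 (restock 20): 41 + 20 = 61
  Event 2 (sale 3): sell min(3,61)=3. stock: 61 - 3 = 58. total_sold = 3
  Event 3 (restock 20): 58 + 20 = 78
  Event 4 (adjust -10): 78 + -10 = 68
  Event 5 (sale 12): sell min(12,68)=12. stock: 68 - 12 = 56. total_sold = 15
  Event 6 (restock 9): 56 + 9 = 65
  Event 7 (return 5): 65 + 5 = 70
  Event 8 (restock 34): 70 + 34 = 104
  Event 9 (adjust +10): 104 + 10 = 114
Final: stock = 114, total_sold = 15

Checking against threshold 15:
  After event 1: stock=61 > 15
  After event 2: stock=58 > 15
  After event 3: stock=78 > 15
  After event 4: stock=68 > 15
  After event 5: stock=56 > 15
  After event 6: stock=65 > 15
  After event 7: stock=70 > 15
  After event 8: stock=104 > 15
  After event 9: stock=114 > 15
Alert events: []. Count = 0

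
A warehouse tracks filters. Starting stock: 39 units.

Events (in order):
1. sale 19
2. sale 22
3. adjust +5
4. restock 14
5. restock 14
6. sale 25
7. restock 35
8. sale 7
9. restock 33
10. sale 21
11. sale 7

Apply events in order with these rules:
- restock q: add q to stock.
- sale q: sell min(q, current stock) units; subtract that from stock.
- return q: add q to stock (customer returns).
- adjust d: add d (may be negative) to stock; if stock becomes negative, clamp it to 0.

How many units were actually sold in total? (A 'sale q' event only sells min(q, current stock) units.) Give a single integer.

Answer: 99

Derivation:
Processing events:
Start: stock = 39
  Event 1 (sale 19): sell min(19,39)=19. stock: 39 - 19 = 20. total_sold = 19
  Event 2 (sale 22): sell min(22,20)=20. stock: 20 - 20 = 0. total_sold = 39
  Event 3 (adjust +5): 0 + 5 = 5
  Event 4 (restock 14): 5 + 14 = 19
  Event 5 (restock 14): 19 + 14 = 33
  Event 6 (sale 25): sell min(25,33)=25. stock: 33 - 25 = 8. total_sold = 64
  Event 7 (restock 35): 8 + 35 = 43
  Event 8 (sale 7): sell min(7,43)=7. stock: 43 - 7 = 36. total_sold = 71
  Event 9 (restock 33): 36 + 33 = 69
  Event 10 (sale 21): sell min(21,69)=21. stock: 69 - 21 = 48. total_sold = 92
  Event 11 (sale 7): sell min(7,48)=7. stock: 48 - 7 = 41. total_sold = 99
Final: stock = 41, total_sold = 99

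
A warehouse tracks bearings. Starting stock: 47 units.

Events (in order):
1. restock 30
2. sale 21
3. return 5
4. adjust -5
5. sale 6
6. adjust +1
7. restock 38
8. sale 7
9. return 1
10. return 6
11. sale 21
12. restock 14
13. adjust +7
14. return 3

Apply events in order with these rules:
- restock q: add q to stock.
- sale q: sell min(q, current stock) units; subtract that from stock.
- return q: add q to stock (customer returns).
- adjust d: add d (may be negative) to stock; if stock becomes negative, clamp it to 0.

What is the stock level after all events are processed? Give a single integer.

Answer: 92

Derivation:
Processing events:
Start: stock = 47
  Event 1 (restock 30): 47 + 30 = 77
  Event 2 (sale 21): sell min(21,77)=21. stock: 77 - 21 = 56. total_sold = 21
  Event 3 (return 5): 56 + 5 = 61
  Event 4 (adjust -5): 61 + -5 = 56
  Event 5 (sale 6): sell min(6,56)=6. stock: 56 - 6 = 50. total_sold = 27
  Event 6 (adjust +1): 50 + 1 = 51
  Event 7 (restock 38): 51 + 38 = 89
  Event 8 (sale 7): sell min(7,89)=7. stock: 89 - 7 = 82. total_sold = 34
  Event 9 (return 1): 82 + 1 = 83
  Event 10 (return 6): 83 + 6 = 89
  Event 11 (sale 21): sell min(21,89)=21. stock: 89 - 21 = 68. total_sold = 55
  Event 12 (restock 14): 68 + 14 = 82
  Event 13 (adjust +7): 82 + 7 = 89
  Event 14 (return 3): 89 + 3 = 92
Final: stock = 92, total_sold = 55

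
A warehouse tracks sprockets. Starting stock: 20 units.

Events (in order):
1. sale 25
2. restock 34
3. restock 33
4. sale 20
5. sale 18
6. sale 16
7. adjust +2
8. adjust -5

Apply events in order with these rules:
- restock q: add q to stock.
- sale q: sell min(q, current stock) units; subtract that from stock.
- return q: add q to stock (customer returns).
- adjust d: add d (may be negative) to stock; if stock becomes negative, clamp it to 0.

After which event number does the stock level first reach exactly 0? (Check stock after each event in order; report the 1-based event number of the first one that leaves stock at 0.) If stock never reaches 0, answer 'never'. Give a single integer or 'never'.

Processing events:
Start: stock = 20
  Event 1 (sale 25): sell min(25,20)=20. stock: 20 - 20 = 0. total_sold = 20
  Event 2 (restock 34): 0 + 34 = 34
  Event 3 (restock 33): 34 + 33 = 67
  Event 4 (sale 20): sell min(20,67)=20. stock: 67 - 20 = 47. total_sold = 40
  Event 5 (sale 18): sell min(18,47)=18. stock: 47 - 18 = 29. total_sold = 58
  Event 6 (sale 16): sell min(16,29)=16. stock: 29 - 16 = 13. total_sold = 74
  Event 7 (adjust +2): 13 + 2 = 15
  Event 8 (adjust -5): 15 + -5 = 10
Final: stock = 10, total_sold = 74

First zero at event 1.

Answer: 1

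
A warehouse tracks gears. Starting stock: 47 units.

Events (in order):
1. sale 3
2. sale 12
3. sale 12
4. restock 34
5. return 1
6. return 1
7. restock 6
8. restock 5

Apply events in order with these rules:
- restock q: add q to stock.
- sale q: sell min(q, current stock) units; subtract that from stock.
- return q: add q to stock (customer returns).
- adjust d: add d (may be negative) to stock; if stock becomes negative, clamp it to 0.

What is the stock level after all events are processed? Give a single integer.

Answer: 67

Derivation:
Processing events:
Start: stock = 47
  Event 1 (sale 3): sell min(3,47)=3. stock: 47 - 3 = 44. total_sold = 3
  Event 2 (sale 12): sell min(12,44)=12. stock: 44 - 12 = 32. total_sold = 15
  Event 3 (sale 12): sell min(12,32)=12. stock: 32 - 12 = 20. total_sold = 27
  Event 4 (restock 34): 20 + 34 = 54
  Event 5 (return 1): 54 + 1 = 55
  Event 6 (return 1): 55 + 1 = 56
  Event 7 (restock 6): 56 + 6 = 62
  Event 8 (restock 5): 62 + 5 = 67
Final: stock = 67, total_sold = 27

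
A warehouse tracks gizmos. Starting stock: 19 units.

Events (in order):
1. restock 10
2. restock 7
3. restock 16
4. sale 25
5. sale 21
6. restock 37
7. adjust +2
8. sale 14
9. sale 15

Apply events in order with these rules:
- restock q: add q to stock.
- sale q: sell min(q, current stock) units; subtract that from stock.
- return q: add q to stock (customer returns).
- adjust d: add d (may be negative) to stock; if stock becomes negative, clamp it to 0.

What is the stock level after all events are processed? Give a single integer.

Processing events:
Start: stock = 19
  Event 1 (restock 10): 19 + 10 = 29
  Event 2 (restock 7): 29 + 7 = 36
  Event 3 (restock 16): 36 + 16 = 52
  Event 4 (sale 25): sell min(25,52)=25. stock: 52 - 25 = 27. total_sold = 25
  Event 5 (sale 21): sell min(21,27)=21. stock: 27 - 21 = 6. total_sold = 46
  Event 6 (restock 37): 6 + 37 = 43
  Event 7 (adjust +2): 43 + 2 = 45
  Event 8 (sale 14): sell min(14,45)=14. stock: 45 - 14 = 31. total_sold = 60
  Event 9 (sale 15): sell min(15,31)=15. stock: 31 - 15 = 16. total_sold = 75
Final: stock = 16, total_sold = 75

Answer: 16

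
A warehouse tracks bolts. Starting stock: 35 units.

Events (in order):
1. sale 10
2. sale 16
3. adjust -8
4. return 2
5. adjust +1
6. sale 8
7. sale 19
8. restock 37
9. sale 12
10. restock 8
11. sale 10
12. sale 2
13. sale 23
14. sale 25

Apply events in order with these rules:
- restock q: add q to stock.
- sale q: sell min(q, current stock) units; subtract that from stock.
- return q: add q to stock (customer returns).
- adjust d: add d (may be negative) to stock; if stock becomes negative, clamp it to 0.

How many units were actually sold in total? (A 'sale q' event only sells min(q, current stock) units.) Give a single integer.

Processing events:
Start: stock = 35
  Event 1 (sale 10): sell min(10,35)=10. stock: 35 - 10 = 25. total_sold = 10
  Event 2 (sale 16): sell min(16,25)=16. stock: 25 - 16 = 9. total_sold = 26
  Event 3 (adjust -8): 9 + -8 = 1
  Event 4 (return 2): 1 + 2 = 3
  Event 5 (adjust +1): 3 + 1 = 4
  Event 6 (sale 8): sell min(8,4)=4. stock: 4 - 4 = 0. total_sold = 30
  Event 7 (sale 19): sell min(19,0)=0. stock: 0 - 0 = 0. total_sold = 30
  Event 8 (restock 37): 0 + 37 = 37
  Event 9 (sale 12): sell min(12,37)=12. stock: 37 - 12 = 25. total_sold = 42
  Event 10 (restock 8): 25 + 8 = 33
  Event 11 (sale 10): sell min(10,33)=10. stock: 33 - 10 = 23. total_sold = 52
  Event 12 (sale 2): sell min(2,23)=2. stock: 23 - 2 = 21. total_sold = 54
  Event 13 (sale 23): sell min(23,21)=21. stock: 21 - 21 = 0. total_sold = 75
  Event 14 (sale 25): sell min(25,0)=0. stock: 0 - 0 = 0. total_sold = 75
Final: stock = 0, total_sold = 75

Answer: 75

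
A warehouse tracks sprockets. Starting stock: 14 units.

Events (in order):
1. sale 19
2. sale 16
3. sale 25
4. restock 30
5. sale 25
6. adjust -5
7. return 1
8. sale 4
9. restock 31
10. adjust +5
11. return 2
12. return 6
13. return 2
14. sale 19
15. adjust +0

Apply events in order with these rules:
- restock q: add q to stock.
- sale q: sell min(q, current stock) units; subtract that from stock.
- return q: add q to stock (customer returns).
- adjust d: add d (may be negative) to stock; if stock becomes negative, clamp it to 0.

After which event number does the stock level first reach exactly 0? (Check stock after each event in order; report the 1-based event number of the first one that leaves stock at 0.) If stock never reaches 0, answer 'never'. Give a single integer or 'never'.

Answer: 1

Derivation:
Processing events:
Start: stock = 14
  Event 1 (sale 19): sell min(19,14)=14. stock: 14 - 14 = 0. total_sold = 14
  Event 2 (sale 16): sell min(16,0)=0. stock: 0 - 0 = 0. total_sold = 14
  Event 3 (sale 25): sell min(25,0)=0. stock: 0 - 0 = 0. total_sold = 14
  Event 4 (restock 30): 0 + 30 = 30
  Event 5 (sale 25): sell min(25,30)=25. stock: 30 - 25 = 5. total_sold = 39
  Event 6 (adjust -5): 5 + -5 = 0
  Event 7 (return 1): 0 + 1 = 1
  Event 8 (sale 4): sell min(4,1)=1. stock: 1 - 1 = 0. total_sold = 40
  Event 9 (restock 31): 0 + 31 = 31
  Event 10 (adjust +5): 31 + 5 = 36
  Event 11 (return 2): 36 + 2 = 38
  Event 12 (return 6): 38 + 6 = 44
  Event 13 (return 2): 44 + 2 = 46
  Event 14 (sale 19): sell min(19,46)=19. stock: 46 - 19 = 27. total_sold = 59
  Event 15 (adjust +0): 27 + 0 = 27
Final: stock = 27, total_sold = 59

First zero at event 1.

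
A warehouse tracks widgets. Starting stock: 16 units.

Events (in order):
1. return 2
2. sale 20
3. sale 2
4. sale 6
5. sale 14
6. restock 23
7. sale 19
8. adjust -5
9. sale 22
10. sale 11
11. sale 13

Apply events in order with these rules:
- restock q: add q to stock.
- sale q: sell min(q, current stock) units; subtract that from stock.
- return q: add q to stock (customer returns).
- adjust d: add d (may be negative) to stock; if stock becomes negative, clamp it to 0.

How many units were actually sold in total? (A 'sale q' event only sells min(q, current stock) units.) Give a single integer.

Answer: 37

Derivation:
Processing events:
Start: stock = 16
  Event 1 (return 2): 16 + 2 = 18
  Event 2 (sale 20): sell min(20,18)=18. stock: 18 - 18 = 0. total_sold = 18
  Event 3 (sale 2): sell min(2,0)=0. stock: 0 - 0 = 0. total_sold = 18
  Event 4 (sale 6): sell min(6,0)=0. stock: 0 - 0 = 0. total_sold = 18
  Event 5 (sale 14): sell min(14,0)=0. stock: 0 - 0 = 0. total_sold = 18
  Event 6 (restock 23): 0 + 23 = 23
  Event 7 (sale 19): sell min(19,23)=19. stock: 23 - 19 = 4. total_sold = 37
  Event 8 (adjust -5): 4 + -5 = 0 (clamped to 0)
  Event 9 (sale 22): sell min(22,0)=0. stock: 0 - 0 = 0. total_sold = 37
  Event 10 (sale 11): sell min(11,0)=0. stock: 0 - 0 = 0. total_sold = 37
  Event 11 (sale 13): sell min(13,0)=0. stock: 0 - 0 = 0. total_sold = 37
Final: stock = 0, total_sold = 37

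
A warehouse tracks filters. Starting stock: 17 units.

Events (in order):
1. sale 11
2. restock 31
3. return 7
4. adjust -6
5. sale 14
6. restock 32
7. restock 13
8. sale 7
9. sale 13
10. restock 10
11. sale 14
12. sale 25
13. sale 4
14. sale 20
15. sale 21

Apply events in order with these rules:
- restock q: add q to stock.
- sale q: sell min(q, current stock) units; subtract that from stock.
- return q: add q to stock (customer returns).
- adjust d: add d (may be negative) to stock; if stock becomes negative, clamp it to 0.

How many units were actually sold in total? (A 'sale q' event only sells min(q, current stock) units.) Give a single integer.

Answer: 104

Derivation:
Processing events:
Start: stock = 17
  Event 1 (sale 11): sell min(11,17)=11. stock: 17 - 11 = 6. total_sold = 11
  Event 2 (restock 31): 6 + 31 = 37
  Event 3 (return 7): 37 + 7 = 44
  Event 4 (adjust -6): 44 + -6 = 38
  Event 5 (sale 14): sell min(14,38)=14. stock: 38 - 14 = 24. total_sold = 25
  Event 6 (restock 32): 24 + 32 = 56
  Event 7 (restock 13): 56 + 13 = 69
  Event 8 (sale 7): sell min(7,69)=7. stock: 69 - 7 = 62. total_sold = 32
  Event 9 (sale 13): sell min(13,62)=13. stock: 62 - 13 = 49. total_sold = 45
  Event 10 (restock 10): 49 + 10 = 59
  Event 11 (sale 14): sell min(14,59)=14. stock: 59 - 14 = 45. total_sold = 59
  Event 12 (sale 25): sell min(25,45)=25. stock: 45 - 25 = 20. total_sold = 84
  Event 13 (sale 4): sell min(4,20)=4. stock: 20 - 4 = 16. total_sold = 88
  Event 14 (sale 20): sell min(20,16)=16. stock: 16 - 16 = 0. total_sold = 104
  Event 15 (sale 21): sell min(21,0)=0. stock: 0 - 0 = 0. total_sold = 104
Final: stock = 0, total_sold = 104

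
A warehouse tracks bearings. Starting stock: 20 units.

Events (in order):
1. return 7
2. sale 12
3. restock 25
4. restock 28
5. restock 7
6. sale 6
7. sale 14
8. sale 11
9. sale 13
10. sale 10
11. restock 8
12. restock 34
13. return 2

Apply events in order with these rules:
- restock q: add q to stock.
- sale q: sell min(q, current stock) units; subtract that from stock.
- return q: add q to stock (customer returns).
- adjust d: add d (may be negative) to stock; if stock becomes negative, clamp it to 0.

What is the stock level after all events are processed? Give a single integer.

Processing events:
Start: stock = 20
  Event 1 (return 7): 20 + 7 = 27
  Event 2 (sale 12): sell min(12,27)=12. stock: 27 - 12 = 15. total_sold = 12
  Event 3 (restock 25): 15 + 25 = 40
  Event 4 (restock 28): 40 + 28 = 68
  Event 5 (restock 7): 68 + 7 = 75
  Event 6 (sale 6): sell min(6,75)=6. stock: 75 - 6 = 69. total_sold = 18
  Event 7 (sale 14): sell min(14,69)=14. stock: 69 - 14 = 55. total_sold = 32
  Event 8 (sale 11): sell min(11,55)=11. stock: 55 - 11 = 44. total_sold = 43
  Event 9 (sale 13): sell min(13,44)=13. stock: 44 - 13 = 31. total_sold = 56
  Event 10 (sale 10): sell min(10,31)=10. stock: 31 - 10 = 21. total_sold = 66
  Event 11 (restock 8): 21 + 8 = 29
  Event 12 (restock 34): 29 + 34 = 63
  Event 13 (return 2): 63 + 2 = 65
Final: stock = 65, total_sold = 66

Answer: 65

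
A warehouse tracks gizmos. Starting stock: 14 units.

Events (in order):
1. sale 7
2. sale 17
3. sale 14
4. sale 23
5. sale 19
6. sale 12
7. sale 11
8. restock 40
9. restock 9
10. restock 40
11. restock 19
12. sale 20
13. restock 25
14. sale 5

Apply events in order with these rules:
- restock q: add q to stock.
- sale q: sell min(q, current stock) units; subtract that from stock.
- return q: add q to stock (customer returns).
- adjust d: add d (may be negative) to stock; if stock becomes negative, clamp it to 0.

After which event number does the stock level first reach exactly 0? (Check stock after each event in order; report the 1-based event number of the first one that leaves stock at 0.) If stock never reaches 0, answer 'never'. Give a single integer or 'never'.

Processing events:
Start: stock = 14
  Event 1 (sale 7): sell min(7,14)=7. stock: 14 - 7 = 7. total_sold = 7
  Event 2 (sale 17): sell min(17,7)=7. stock: 7 - 7 = 0. total_sold = 14
  Event 3 (sale 14): sell min(14,0)=0. stock: 0 - 0 = 0. total_sold = 14
  Event 4 (sale 23): sell min(23,0)=0. stock: 0 - 0 = 0. total_sold = 14
  Event 5 (sale 19): sell min(19,0)=0. stock: 0 - 0 = 0. total_sold = 14
  Event 6 (sale 12): sell min(12,0)=0. stock: 0 - 0 = 0. total_sold = 14
  Event 7 (sale 11): sell min(11,0)=0. stock: 0 - 0 = 0. total_sold = 14
  Event 8 (restock 40): 0 + 40 = 40
  Event 9 (restock 9): 40 + 9 = 49
  Event 10 (restock 40): 49 + 40 = 89
  Event 11 (restock 19): 89 + 19 = 108
  Event 12 (sale 20): sell min(20,108)=20. stock: 108 - 20 = 88. total_sold = 34
  Event 13 (restock 25): 88 + 25 = 113
  Event 14 (sale 5): sell min(5,113)=5. stock: 113 - 5 = 108. total_sold = 39
Final: stock = 108, total_sold = 39

First zero at event 2.

Answer: 2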